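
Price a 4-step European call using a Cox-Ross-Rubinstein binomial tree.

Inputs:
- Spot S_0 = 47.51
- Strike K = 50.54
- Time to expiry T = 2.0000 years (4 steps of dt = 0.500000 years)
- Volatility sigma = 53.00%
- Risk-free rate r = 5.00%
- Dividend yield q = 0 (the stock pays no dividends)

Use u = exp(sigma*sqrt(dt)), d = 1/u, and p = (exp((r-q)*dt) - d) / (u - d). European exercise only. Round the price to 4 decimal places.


Answer: Price = V(0,0) = 14.1678

Derivation:
dt = T/N = 0.500000
u = exp(sigma*sqrt(dt)) = 1.454652; d = 1/u = 0.687450
p = (exp((r-q)*dt) - d) / (u - d) = 0.440386
Discount per step: exp(-r*dt) = 0.975310
Stock lattice S(k, i) with i counting down-moves:
  k=0: S(0,0) = 47.5100
  k=1: S(1,0) = 69.1105; S(1,1) = 32.6607
  k=2: S(2,0) = 100.5317; S(2,1) = 47.5100; S(2,2) = 22.4526
  k=3: S(3,0) = 146.2387; S(3,1) = 69.1105; S(3,2) = 32.6607; S(3,3) = 15.4350
  k=4: S(4,0) = 212.7263; S(4,1) = 100.5317; S(4,2) = 47.5100; S(4,3) = 22.4526; S(4,4) = 10.6108
Terminal payoffs V(N, i) = max(S_T - K, 0):
  V(4,0) = 162.186349; V(4,1) = 49.991730; V(4,2) = 0.000000; V(4,3) = 0.000000; V(4,4) = 0.000000
Backward induction: V(k, i) = exp(-r*dt) * [p * V(k+1, i) + (1-p) * V(k+1, i+1)].
  V(3,0) = exp(-r*dt) * [p*162.186349 + (1-p)*49.991730] = 96.946505
  V(3,1) = exp(-r*dt) * [p*49.991730 + (1-p)*0.000000] = 21.472110
  V(3,2) = exp(-r*dt) * [p*0.000000 + (1-p)*0.000000] = 0.000000
  V(3,3) = exp(-r*dt) * [p*0.000000 + (1-p)*0.000000] = 0.000000
  V(2,0) = exp(-r*dt) * [p*96.946505 + (1-p)*21.472110] = 53.359214
  V(2,1) = exp(-r*dt) * [p*21.472110 + (1-p)*0.000000] = 9.222556
  V(2,2) = exp(-r*dt) * [p*0.000000 + (1-p)*0.000000] = 0.000000
  V(1,0) = exp(-r*dt) * [p*53.359214 + (1-p)*9.222556] = 27.952129
  V(1,1) = exp(-r*dt) * [p*9.222556 + (1-p)*0.000000] = 3.961210
  V(0,0) = exp(-r*dt) * [p*27.952129 + (1-p)*3.961210] = 14.167825


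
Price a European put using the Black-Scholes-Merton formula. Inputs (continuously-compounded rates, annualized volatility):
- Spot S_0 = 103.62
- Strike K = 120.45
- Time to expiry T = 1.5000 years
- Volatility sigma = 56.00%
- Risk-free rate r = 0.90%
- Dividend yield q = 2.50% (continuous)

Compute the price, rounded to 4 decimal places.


Answer: Price = 39.7554

Derivation:
d1 = (ln(S/K) + (r - q + 0.5*sigma^2) * T) / (sigma * sqrt(T)) = 0.08849603
d2 = d1 - sigma * sqrt(T) = -0.59736110
exp(-rT) = 0.98659072; exp(-qT) = 0.96319442
P = K * exp(-rT) * N(-d2) - S_0 * exp(-qT) * N(-d1)
N(-d1) = 0.46474122; N(-d2) = 0.72486684
P = 120.4500 * 0.98659072 * 0.72486684 - 103.6200 * 0.96319442 * 0.46474122 = 39.7554


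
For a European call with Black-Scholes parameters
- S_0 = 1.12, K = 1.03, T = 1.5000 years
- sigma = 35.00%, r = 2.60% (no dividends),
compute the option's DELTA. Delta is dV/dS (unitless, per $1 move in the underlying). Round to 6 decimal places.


d1 = 0.5007337518; d2 = 0.0720730468
phi(d1) = 0.3519360914; exp(-qT) = 1.0000000000; exp(-rT) = 0.9617507091
N(d1) = 0.6917207424
Delta = exp(-qT) * N(d1) = 1.0000000000 * 0.6917207424 = 0.691721

Answer: Delta = 0.691721


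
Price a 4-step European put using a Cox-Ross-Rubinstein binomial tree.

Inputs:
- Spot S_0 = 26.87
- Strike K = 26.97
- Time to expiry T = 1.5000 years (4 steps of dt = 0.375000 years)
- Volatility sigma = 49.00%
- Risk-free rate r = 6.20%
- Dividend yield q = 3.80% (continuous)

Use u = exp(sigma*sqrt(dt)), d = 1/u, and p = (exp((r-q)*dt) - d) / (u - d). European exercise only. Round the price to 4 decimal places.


Answer: Price = V(0,0) = 5.1593

Derivation:
dt = T/N = 0.375000
u = exp(sigma*sqrt(dt)) = 1.349943; d = 1/u = 0.740772
p = (exp((r-q)*dt) - d) / (u - d) = 0.440383
Discount per step: exp(-r*dt) = 0.977018
Stock lattice S(k, i) with i counting down-moves:
  k=0: S(0,0) = 26.8700
  k=1: S(1,0) = 36.2730; S(1,1) = 19.9045
  k=2: S(2,0) = 48.9665; S(2,1) = 26.8700; S(2,2) = 14.7447
  k=3: S(3,0) = 66.1019; S(3,1) = 36.2730; S(3,2) = 19.9045; S(3,3) = 10.9225
  k=4: S(4,0) = 89.2338; S(4,1) = 48.9665; S(4,2) = 26.8700; S(4,3) = 14.7447; S(4,4) = 8.0911
Terminal payoffs V(N, i) = max(K - S_T, 0):
  V(4,0) = 0.000000; V(4,1) = 0.000000; V(4,2) = 0.100000; V(4,3) = 12.225274; V(4,4) = 18.878934
Backward induction: V(k, i) = exp(-r*dt) * [p * V(k+1, i) + (1-p) * V(k+1, i+1)].
  V(3,0) = exp(-r*dt) * [p*0.000000 + (1-p)*0.000000] = 0.000000
  V(3,1) = exp(-r*dt) * [p*0.000000 + (1-p)*0.100000] = 0.054676
  V(3,2) = exp(-r*dt) * [p*0.100000 + (1-p)*12.225274] = 6.727268
  V(3,3) = exp(-r*dt) * [p*12.225274 + (1-p)*18.878934] = 15.582244
  V(2,0) = exp(-r*dt) * [p*0.000000 + (1-p)*0.054676] = 0.029894
  V(2,1) = exp(-r*dt) * [p*0.054676 + (1-p)*6.727268] = 3.701698
  V(2,2) = exp(-r*dt) * [p*6.727268 + (1-p)*15.582244] = 11.414174
  V(1,0) = exp(-r*dt) * [p*0.029894 + (1-p)*3.701698] = 2.036788
  V(1,1) = exp(-r*dt) * [p*3.701698 + (1-p)*11.414174] = 7.833468
  V(0,0) = exp(-r*dt) * [p*2.036788 + (1-p)*7.833468] = 5.159348


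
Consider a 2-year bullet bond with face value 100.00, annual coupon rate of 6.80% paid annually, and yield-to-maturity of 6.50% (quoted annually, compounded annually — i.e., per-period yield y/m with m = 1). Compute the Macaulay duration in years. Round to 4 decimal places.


Coupon per period c = face * coupon_rate / m = 6.800000
Periods per year m = 1; per-period yield y/m = 0.065000
Number of cashflows N = 2
Cashflows (t years, CF_t, discount factor 1/(1+y/m)^(m*t), PV):
  t = 1.0000: CF_t = 6.800000, DF = 0.938967, PV = 6.384977
  t = 2.0000: CF_t = 106.800000, DF = 0.881659, PV = 94.161211
Price P = sum_t PV_t = 100.546188
Macaulay numerator sum_t t * PV_t:
  t * PV_t at t = 1.0000: 6.384977
  t * PV_t at t = 2.0000: 188.322423
Macaulay duration D = (sum_t t * PV_t) / P = 194.707399 / 100.546188 = 1.936497

Answer: Macaulay duration = 1.9365 years


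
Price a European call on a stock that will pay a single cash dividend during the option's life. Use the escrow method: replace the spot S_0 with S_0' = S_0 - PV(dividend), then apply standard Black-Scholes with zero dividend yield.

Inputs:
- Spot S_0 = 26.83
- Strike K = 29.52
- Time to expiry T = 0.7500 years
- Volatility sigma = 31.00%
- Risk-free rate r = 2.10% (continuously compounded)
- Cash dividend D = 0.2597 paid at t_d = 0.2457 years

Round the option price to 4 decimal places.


Answer: Price = 1.8890

Derivation:
PV(D) = D * exp(-r * t_d) = 0.2597 * 0.99485359 = 0.25836348
S_0' = S_0 - PV(D) = 26.8300 - 0.25836348 = 26.57163652
d1 = (ln(S_0'/K) + (r + sigma^2/2)*T) / (sigma*sqrt(T)) = -0.19904113
d2 = d1 - sigma*sqrt(T) = -0.46750900
exp(-rT) = 0.98437338
N(d1) = 0.42111529; N(d2) = 0.32006788
C = S_0' * N(d1) - K * exp(-rT) * N(d2) = 26.57163652 * 0.42111529 - 29.5200 * 0.98437338 * 0.32006788 = 1.8890


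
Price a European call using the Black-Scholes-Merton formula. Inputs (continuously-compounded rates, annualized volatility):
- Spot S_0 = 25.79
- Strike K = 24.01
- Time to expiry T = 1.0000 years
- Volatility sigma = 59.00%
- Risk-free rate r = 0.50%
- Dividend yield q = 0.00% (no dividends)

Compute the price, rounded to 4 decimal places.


Answer: Price = 6.7599

Derivation:
d1 = (ln(S/K) + (r - q + 0.5*sigma^2) * T) / (sigma * sqrt(T)) = 0.42468883
d2 = d1 - sigma * sqrt(T) = -0.16531117
exp(-rT) = 0.99501248; exp(-qT) = 1.00000000
C = S_0 * exp(-qT) * N(d1) - K * exp(-rT) * N(d2)
N(d1) = 0.66446824; N(d2) = 0.43434953
C = 25.7900 * 1.00000000 * 0.66446824 - 24.0100 * 0.99501248 * 0.43434953 = 6.7599


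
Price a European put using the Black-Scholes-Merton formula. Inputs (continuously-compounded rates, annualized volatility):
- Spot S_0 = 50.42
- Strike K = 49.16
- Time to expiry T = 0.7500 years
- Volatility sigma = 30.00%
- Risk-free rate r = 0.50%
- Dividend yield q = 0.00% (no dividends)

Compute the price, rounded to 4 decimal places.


Answer: Price = 4.4466

Derivation:
d1 = (ln(S/K) + (r - q + 0.5*sigma^2) * T) / (sigma * sqrt(T)) = 0.24174671
d2 = d1 - sigma * sqrt(T) = -0.01806091
exp(-rT) = 0.99625702; exp(-qT) = 1.00000000
P = K * exp(-rT) * N(-d2) - S_0 * exp(-qT) * N(-d1)
N(-d1) = 0.40448822; N(-d2) = 0.50720487
P = 49.1600 * 0.99625702 * 0.50720487 - 50.4200 * 1.00000000 * 0.40448822 = 4.4466


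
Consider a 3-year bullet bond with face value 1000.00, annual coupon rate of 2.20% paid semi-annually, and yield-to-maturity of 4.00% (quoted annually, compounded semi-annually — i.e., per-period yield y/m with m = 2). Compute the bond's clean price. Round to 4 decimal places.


Coupon per period c = face * coupon_rate / m = 11.000000
Periods per year m = 2; per-period yield y/m = 0.020000
Number of cashflows N = 6
Cashflows (t years, CF_t, discount factor 1/(1+y/m)^(m*t), PV):
  t = 0.5000: CF_t = 11.000000, DF = 0.980392, PV = 10.784314
  t = 1.0000: CF_t = 11.000000, DF = 0.961169, PV = 10.572857
  t = 1.5000: CF_t = 11.000000, DF = 0.942322, PV = 10.365546
  t = 2.0000: CF_t = 11.000000, DF = 0.923845, PV = 10.162300
  t = 2.5000: CF_t = 11.000000, DF = 0.905731, PV = 9.963039
  t = 3.0000: CF_t = 1011.000000, DF = 0.887971, PV = 897.739067
Price P = sum_t PV_t = 949.587122

Answer: Price = 949.5871


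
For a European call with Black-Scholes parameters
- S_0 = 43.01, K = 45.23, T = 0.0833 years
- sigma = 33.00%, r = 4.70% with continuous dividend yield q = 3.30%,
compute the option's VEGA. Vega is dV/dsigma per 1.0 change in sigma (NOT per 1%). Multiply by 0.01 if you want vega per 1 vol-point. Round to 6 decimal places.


d1 = -0.4685457723; d2 = -0.5637895123
phi(d1) = 0.3574691896; exp(-qT) = 0.9972548748; exp(-rT) = 0.9960925540
Vega = S * exp(-qT) * phi(d1) * sqrt(T) = 43.0100 * 0.9972548748 * 0.3574691896 * 0.2886173938 = 4.425239

Answer: Vega = 4.425239


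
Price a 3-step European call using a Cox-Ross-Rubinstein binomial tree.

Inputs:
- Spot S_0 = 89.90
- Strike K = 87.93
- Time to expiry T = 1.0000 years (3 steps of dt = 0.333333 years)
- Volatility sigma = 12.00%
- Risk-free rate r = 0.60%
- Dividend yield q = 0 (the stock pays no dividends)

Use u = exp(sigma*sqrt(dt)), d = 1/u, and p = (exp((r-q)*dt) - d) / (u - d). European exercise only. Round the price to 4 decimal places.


dt = T/N = 0.333333
u = exp(sigma*sqrt(dt)) = 1.071738; d = 1/u = 0.933063
p = (exp((r-q)*dt) - d) / (u - d) = 0.497123
Discount per step: exp(-r*dt) = 0.998002
Stock lattice S(k, i) with i counting down-moves:
  k=0: S(0,0) = 89.9000
  k=1: S(1,0) = 96.3493; S(1,1) = 83.8824
  k=2: S(2,0) = 103.2612; S(2,1) = 89.9000; S(2,2) = 78.2676
  k=3: S(3,0) = 110.6690; S(3,1) = 96.3493; S(3,2) = 83.8824; S(3,3) = 73.0287
Terminal payoffs V(N, i) = max(S_T - K, 0):
  V(3,0) = 22.739030; V(3,1) = 8.419285; V(3,2) = 0.000000; V(3,3) = 0.000000
Backward induction: V(k, i) = exp(-r*dt) * [p * V(k+1, i) + (1-p) * V(k+1, i+1)].
  V(2,0) = exp(-r*dt) * [p*22.739030 + (1-p)*8.419285] = 15.506916
  V(2,1) = exp(-r*dt) * [p*8.419285 + (1-p)*0.000000] = 4.177058
  V(2,2) = exp(-r*dt) * [p*0.000000 + (1-p)*0.000000] = 0.000000
  V(1,0) = exp(-r*dt) * [p*15.506916 + (1-p)*4.177058] = 9.789793
  V(1,1) = exp(-r*dt) * [p*4.177058 + (1-p)*0.000000] = 2.072363
  V(0,0) = exp(-r*dt) * [p*9.789793 + (1-p)*2.072363] = 5.897069

Answer: Price = V(0,0) = 5.8971


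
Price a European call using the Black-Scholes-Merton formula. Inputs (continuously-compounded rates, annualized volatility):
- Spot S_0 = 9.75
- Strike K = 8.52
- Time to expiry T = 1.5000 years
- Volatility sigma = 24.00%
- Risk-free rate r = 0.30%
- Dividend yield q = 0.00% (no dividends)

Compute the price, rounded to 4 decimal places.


d1 = (ln(S/K) + (r - q + 0.5*sigma^2) * T) / (sigma * sqrt(T)) = 0.62105092
d2 = d1 - sigma * sqrt(T) = 0.32711215
exp(-rT) = 0.99551011; exp(-qT) = 1.00000000
C = S_0 * exp(-qT) * N(d1) - K * exp(-rT) * N(d2)
N(d1) = 0.73271694; N(d2) = 0.62820847
C = 9.7500 * 1.00000000 * 0.73271694 - 8.5200 * 0.99551011 * 0.62820847 = 1.8157

Answer: Price = 1.8157


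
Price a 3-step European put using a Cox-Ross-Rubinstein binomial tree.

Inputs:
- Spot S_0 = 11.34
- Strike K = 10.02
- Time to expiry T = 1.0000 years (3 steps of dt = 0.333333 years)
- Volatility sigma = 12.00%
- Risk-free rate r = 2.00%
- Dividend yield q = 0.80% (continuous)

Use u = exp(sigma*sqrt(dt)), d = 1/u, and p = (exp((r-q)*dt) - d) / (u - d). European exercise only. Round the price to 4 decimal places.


Answer: Price = V(0,0) = 0.0923

Derivation:
dt = T/N = 0.333333
u = exp(sigma*sqrt(dt)) = 1.071738; d = 1/u = 0.933063
p = (exp((r-q)*dt) - d) / (u - d) = 0.511589
Discount per step: exp(-r*dt) = 0.993356
Stock lattice S(k, i) with i counting down-moves:
  k=0: S(0,0) = 11.3400
  k=1: S(1,0) = 12.1535; S(1,1) = 10.5809
  k=2: S(2,0) = 13.0254; S(2,1) = 11.3400; S(2,2) = 9.8727
  k=3: S(3,0) = 13.9598; S(3,1) = 12.1535; S(3,2) = 10.5809; S(3,3) = 9.2118
Terminal payoffs V(N, i) = max(K - S_T, 0):
  V(3,0) = 0.000000; V(3,1) = 0.000000; V(3,2) = 0.000000; V(3,3) = 0.808155
Backward induction: V(k, i) = exp(-r*dt) * [p * V(k+1, i) + (1-p) * V(k+1, i+1)].
  V(2,0) = exp(-r*dt) * [p*0.000000 + (1-p)*0.000000] = 0.000000
  V(2,1) = exp(-r*dt) * [p*0.000000 + (1-p)*0.000000] = 0.000000
  V(2,2) = exp(-r*dt) * [p*0.000000 + (1-p)*0.808155] = 0.392089
  V(1,0) = exp(-r*dt) * [p*0.000000 + (1-p)*0.000000] = 0.000000
  V(1,1) = exp(-r*dt) * [p*0.000000 + (1-p)*0.392089] = 0.190228
  V(0,0) = exp(-r*dt) * [p*0.000000 + (1-p)*0.190228] = 0.092292


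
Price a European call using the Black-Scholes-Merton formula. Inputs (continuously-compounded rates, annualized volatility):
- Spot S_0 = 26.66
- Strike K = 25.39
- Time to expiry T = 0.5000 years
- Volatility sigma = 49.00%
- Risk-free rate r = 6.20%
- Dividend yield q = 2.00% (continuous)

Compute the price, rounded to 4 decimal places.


d1 = (ln(S/K) + (r - q + 0.5*sigma^2) * T) / (sigma * sqrt(T)) = 0.37472018
d2 = d1 - sigma * sqrt(T) = 0.02823786
exp(-rT) = 0.96947557; exp(-qT) = 0.99004983
C = S_0 * exp(-qT) * N(d1) - K * exp(-rT) * N(d2)
N(d1) = 0.64606571; N(d2) = 0.51126378
C = 26.6600 * 0.99004983 * 0.64606571 - 25.3900 * 0.96947557 * 0.51126378 = 4.4680

Answer: Price = 4.4680


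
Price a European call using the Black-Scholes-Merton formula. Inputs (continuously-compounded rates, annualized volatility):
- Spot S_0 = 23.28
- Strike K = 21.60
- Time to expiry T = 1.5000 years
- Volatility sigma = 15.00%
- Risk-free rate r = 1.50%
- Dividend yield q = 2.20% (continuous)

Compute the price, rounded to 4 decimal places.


Answer: Price = 2.3963

Derivation:
d1 = (ln(S/K) + (r - q + 0.5*sigma^2) * T) / (sigma * sqrt(T)) = 0.44241218
d2 = d1 - sigma * sqrt(T) = 0.25870045
exp(-rT) = 0.97775124; exp(-qT) = 0.96753856
C = S_0 * exp(-qT) * N(d1) - K * exp(-rT) * N(d2)
N(d1) = 0.67090452; N(d2) = 0.60206682
C = 23.2800 * 0.96753856 * 0.67090452 - 21.6000 * 0.97775124 * 0.60206682 = 2.3963


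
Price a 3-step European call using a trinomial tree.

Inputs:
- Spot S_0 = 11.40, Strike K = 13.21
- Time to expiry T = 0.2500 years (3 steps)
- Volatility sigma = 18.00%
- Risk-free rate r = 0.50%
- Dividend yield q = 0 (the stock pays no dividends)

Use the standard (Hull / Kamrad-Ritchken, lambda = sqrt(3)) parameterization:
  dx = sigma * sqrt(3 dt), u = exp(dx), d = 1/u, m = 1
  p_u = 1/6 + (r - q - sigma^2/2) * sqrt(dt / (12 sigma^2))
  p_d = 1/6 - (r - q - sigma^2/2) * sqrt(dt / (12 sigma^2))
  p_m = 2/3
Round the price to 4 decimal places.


dt = T/N = 0.083333; dx = sigma*sqrt(3*dt) = 0.090000
u = exp(dx) = 1.094174; d = 1/u = 0.913931
p_u = 0.161481, p_m = 0.666667, p_d = 0.171852
Discount per step: exp(-r*dt) = 0.999583
Stock lattice S(k, j) with j the centered position index:
  k=0: S(0,+0) = 11.4000
  k=1: S(1,-1) = 10.4188; S(1,+0) = 11.4000; S(1,+1) = 12.4736
  k=2: S(2,-2) = 9.5221; S(2,-1) = 10.4188; S(2,+0) = 11.4000; S(2,+1) = 12.4736; S(2,+2) = 13.6483
  k=3: S(3,-3) = 8.7025; S(3,-2) = 9.5221; S(3,-1) = 10.4188; S(3,+0) = 11.4000; S(3,+1) = 12.4736; S(3,+2) = 13.6483; S(3,+3) = 14.9336
Terminal payoffs V(N, j) = max(S_T - K, 0):
  V(3,-3) = 0.000000; V(3,-2) = 0.000000; V(3,-1) = 0.000000; V(3,+0) = 0.000000; V(3,+1) = 0.000000; V(3,+2) = 0.438278; V(3,+3) = 1.723595
Backward induction: V(k, j) = exp(-r*dt) * [p_u * V(k+1, j+1) + p_m * V(k+1, j) + p_d * V(k+1, j-1)]
  V(2,-2) = exp(-r*dt) * [p_u*0.000000 + p_m*0.000000 + p_d*0.000000] = 0.000000
  V(2,-1) = exp(-r*dt) * [p_u*0.000000 + p_m*0.000000 + p_d*0.000000] = 0.000000
  V(2,+0) = exp(-r*dt) * [p_u*0.000000 + p_m*0.000000 + p_d*0.000000] = 0.000000
  V(2,+1) = exp(-r*dt) * [p_u*0.438278 + p_m*0.000000 + p_d*0.000000] = 0.070744
  V(2,+2) = exp(-r*dt) * [p_u*1.723595 + p_m*0.438278 + p_d*0.000000] = 0.570276
  V(1,-1) = exp(-r*dt) * [p_u*0.000000 + p_m*0.000000 + p_d*0.000000] = 0.000000
  V(1,+0) = exp(-r*dt) * [p_u*0.070744 + p_m*0.000000 + p_d*0.000000] = 0.011419
  V(1,+1) = exp(-r*dt) * [p_u*0.570276 + p_m*0.070744 + p_d*0.000000] = 0.139194
  V(0,+0) = exp(-r*dt) * [p_u*0.139194 + p_m*0.011419 + p_d*0.000000] = 0.030077

Answer: Price = V(0,0) = 0.0301


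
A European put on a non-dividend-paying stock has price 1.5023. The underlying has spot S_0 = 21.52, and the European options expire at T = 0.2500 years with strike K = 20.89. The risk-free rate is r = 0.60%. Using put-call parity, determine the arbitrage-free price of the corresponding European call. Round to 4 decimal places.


Answer: Call price = 2.1636

Derivation:
Put-call parity: C - P = S_0 * exp(-qT) - K * exp(-rT).
S_0 * exp(-qT) = 21.5200 * 1.00000000 = 21.52000000
K * exp(-rT) = 20.8900 * 0.99850112 = 20.85868849
C = P + S*exp(-qT) - K*exp(-rT)
C = 1.5023 + 21.52000000 - 20.85868849 = 2.1636


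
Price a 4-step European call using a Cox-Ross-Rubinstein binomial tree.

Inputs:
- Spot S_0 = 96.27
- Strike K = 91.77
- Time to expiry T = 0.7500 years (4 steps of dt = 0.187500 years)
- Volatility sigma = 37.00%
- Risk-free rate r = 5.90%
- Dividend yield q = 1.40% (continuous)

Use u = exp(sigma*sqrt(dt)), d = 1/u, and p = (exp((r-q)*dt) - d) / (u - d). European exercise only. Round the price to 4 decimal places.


Answer: Price = V(0,0) = 15.7223

Derivation:
dt = T/N = 0.187500
u = exp(sigma*sqrt(dt)) = 1.173763; d = 1/u = 0.851961
p = (exp((r-q)*dt) - d) / (u - d) = 0.486362
Discount per step: exp(-r*dt) = 0.988998
Stock lattice S(k, i) with i counting down-moves:
  k=0: S(0,0) = 96.2700
  k=1: S(1,0) = 112.9981; S(1,1) = 82.0183
  k=2: S(2,0) = 132.6330; S(2,1) = 96.2700; S(2,2) = 69.8764
  k=3: S(3,0) = 155.6797; S(3,1) = 112.9981; S(3,2) = 82.0183; S(3,3) = 59.5319
  k=4: S(4,0) = 182.7311; S(4,1) = 132.6330; S(4,2) = 96.2700; S(4,3) = 69.8764; S(4,4) = 50.7189
Terminal payoffs V(N, i) = max(S_T - K, 0):
  V(4,0) = 90.961076; V(4,1) = 40.863030; V(4,2) = 4.500000; V(4,3) = 0.000000; V(4,4) = 0.000000
Backward induction: V(k, i) = exp(-r*dt) * [p * V(k+1, i) + (1-p) * V(k+1, i+1)].
  V(3,0) = exp(-r*dt) * [p*90.961076 + (1-p)*40.863030] = 64.511211
  V(3,1) = exp(-r*dt) * [p*40.863030 + (1-p)*4.500000] = 21.941529
  V(3,2) = exp(-r*dt) * [p*4.500000 + (1-p)*0.000000] = 2.164552
  V(3,3) = exp(-r*dt) * [p*0.000000 + (1-p)*0.000000] = 0.000000
  V(2,0) = exp(-r*dt) * [p*64.511211 + (1-p)*21.941529] = 42.176646
  V(2,1) = exp(-r*dt) * [p*21.941529 + (1-p)*2.164552] = 11.653692
  V(2,2) = exp(-r*dt) * [p*2.164552 + (1-p)*0.000000] = 1.041174
  V(1,0) = exp(-r*dt) * [p*42.176646 + (1-p)*11.653692] = 26.207376
  V(1,1) = exp(-r*dt) * [p*11.653692 + (1-p)*1.041174] = 6.134463
  V(0,0) = exp(-r*dt) * [p*26.207376 + (1-p)*6.134463] = 15.722277


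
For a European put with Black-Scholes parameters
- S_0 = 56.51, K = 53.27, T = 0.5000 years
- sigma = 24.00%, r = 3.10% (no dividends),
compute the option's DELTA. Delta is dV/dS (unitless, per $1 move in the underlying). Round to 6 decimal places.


Answer: Delta = -0.300101

Derivation:
d1 = 0.5241092710; d2 = 0.3544036436
phi(d1) = 0.3477457057; exp(-qT) = 1.0000000000; exp(-rT) = 0.9846195068
N(-d1) = 0.3001012703
Delta = -exp(-qT) * N(-d1) = -1.0000000000 * 0.3001012703 = -0.300101


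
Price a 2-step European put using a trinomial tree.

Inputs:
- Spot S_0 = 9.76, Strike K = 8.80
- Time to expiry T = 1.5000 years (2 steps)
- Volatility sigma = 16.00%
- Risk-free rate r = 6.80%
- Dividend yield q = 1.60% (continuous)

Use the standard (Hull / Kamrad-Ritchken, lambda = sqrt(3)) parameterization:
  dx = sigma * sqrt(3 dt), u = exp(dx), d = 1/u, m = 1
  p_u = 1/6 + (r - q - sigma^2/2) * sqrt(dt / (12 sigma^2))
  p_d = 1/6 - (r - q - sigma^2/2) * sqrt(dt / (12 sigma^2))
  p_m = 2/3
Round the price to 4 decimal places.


dt = T/N = 0.750000; dx = sigma*sqrt(3*dt) = 0.240000
u = exp(dx) = 1.271249; d = 1/u = 0.786628
p_u = 0.227917, p_m = 0.666667, p_d = 0.105417
Discount per step: exp(-r*dt) = 0.950279
Stock lattice S(k, j) with j the centered position index:
  k=0: S(0,+0) = 9.7600
  k=1: S(1,-1) = 7.6775; S(1,+0) = 9.7600; S(1,+1) = 12.4074
  k=2: S(2,-2) = 6.0393; S(2,-1) = 7.6775; S(2,+0) = 9.7600; S(2,+1) = 12.4074; S(2,+2) = 15.7729
Terminal payoffs V(N, j) = max(K - S_T, 0):
  V(2,-2) = 2.760674; V(2,-1) = 1.122512; V(2,+0) = 0.000000; V(2,+1) = 0.000000; V(2,+2) = 0.000000
Backward induction: V(k, j) = exp(-r*dt) * [p_u * V(k+1, j+1) + p_m * V(k+1, j) + p_d * V(k+1, j-1)]
  V(1,-1) = exp(-r*dt) * [p_u*0.000000 + p_m*1.122512 + p_d*2.760674] = 0.987684
  V(1,+0) = exp(-r*dt) * [p_u*0.000000 + p_m*0.000000 + p_d*1.122512] = 0.112448
  V(1,+1) = exp(-r*dt) * [p_u*0.000000 + p_m*0.000000 + p_d*0.000000] = 0.000000
  V(0,+0) = exp(-r*dt) * [p_u*0.000000 + p_m*0.112448 + p_d*0.987684] = 0.170179

Answer: Price = V(0,0) = 0.1702


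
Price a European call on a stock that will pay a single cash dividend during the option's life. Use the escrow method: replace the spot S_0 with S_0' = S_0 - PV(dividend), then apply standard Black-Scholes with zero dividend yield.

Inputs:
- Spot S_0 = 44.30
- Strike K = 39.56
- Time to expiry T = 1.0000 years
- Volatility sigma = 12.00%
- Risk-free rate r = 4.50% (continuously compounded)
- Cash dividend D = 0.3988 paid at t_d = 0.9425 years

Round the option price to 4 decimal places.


PV(D) = D * exp(-r * t_d) = 0.3988 * 0.95847433 = 0.38223956
S_0' = S_0 - PV(D) = 44.3000 - 0.38223956 = 43.91776044
d1 = (ln(S_0'/K) + (r + sigma^2/2)*T) / (sigma*sqrt(T)) = 1.30583581
d2 = d1 - sigma*sqrt(T) = 1.18583581
exp(-rT) = 0.95599748
N(d1) = 0.90419580; N(d2) = 0.88215643
C = S_0' * N(d1) - K * exp(-rT) * N(d2) = 43.91776044 * 0.90419580 - 39.5600 * 0.95599748 * 0.88215643 = 6.3478

Answer: Price = 6.3478


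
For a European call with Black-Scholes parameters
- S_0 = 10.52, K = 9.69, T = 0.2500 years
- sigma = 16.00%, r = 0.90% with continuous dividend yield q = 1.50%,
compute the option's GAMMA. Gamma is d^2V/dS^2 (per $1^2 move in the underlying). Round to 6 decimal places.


d1 = 1.0485472676; d2 = 0.9685472676
phi(d1) = 0.2302328204; exp(-qT) = 0.9962570225; exp(-rT) = 0.9977525294
Gamma = exp(-qT) * phi(d1) / (S * sigma * sqrt(T)) = 0.9962570225 * 0.2302328204 / (10.5200 * 0.1600 * 0.5000000000) = 0.272542

Answer: Gamma = 0.272542


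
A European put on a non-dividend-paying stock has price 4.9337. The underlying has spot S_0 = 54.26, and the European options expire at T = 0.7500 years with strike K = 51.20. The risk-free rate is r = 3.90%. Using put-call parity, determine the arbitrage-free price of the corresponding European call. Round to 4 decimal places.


Put-call parity: C - P = S_0 * exp(-qT) - K * exp(-rT).
S_0 * exp(-qT) = 54.2600 * 1.00000000 = 54.26000000
K * exp(-rT) = 51.2000 * 0.97117364 = 49.72409040
C = P + S*exp(-qT) - K*exp(-rT)
C = 4.9337 + 54.26000000 - 49.72409040 = 9.4696

Answer: Call price = 9.4696


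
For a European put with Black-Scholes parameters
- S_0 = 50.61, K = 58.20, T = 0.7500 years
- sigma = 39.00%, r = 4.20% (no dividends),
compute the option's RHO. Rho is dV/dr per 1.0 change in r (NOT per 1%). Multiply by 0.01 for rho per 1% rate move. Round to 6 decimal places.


d1 = -0.1515875160; d2 = -0.4893374235
phi(d1) = 0.3943849088; exp(-qT) = 1.0000000000; exp(-rT) = 0.9689909565
N(-d2) = 0.6876985848
Rho = -K*T*exp(-rT)*N(-d2) = -58.2000 * 0.7500 * 0.9689909565 * 0.6876985848 = -29.087212

Answer: Rho = -29.087212


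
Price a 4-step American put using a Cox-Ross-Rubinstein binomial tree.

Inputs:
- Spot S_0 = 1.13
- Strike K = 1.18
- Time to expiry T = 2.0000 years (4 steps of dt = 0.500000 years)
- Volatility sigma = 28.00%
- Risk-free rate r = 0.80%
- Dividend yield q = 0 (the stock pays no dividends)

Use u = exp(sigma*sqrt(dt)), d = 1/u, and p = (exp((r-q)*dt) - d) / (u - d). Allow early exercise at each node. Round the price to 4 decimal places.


Answer: Price = V(0,0) = 0.1971

Derivation:
dt = T/N = 0.500000
u = exp(sigma*sqrt(dt)) = 1.218950; d = 1/u = 0.820378
p = (exp((r-q)*dt) - d) / (u - d) = 0.460720
Discount per step: exp(-r*dt) = 0.996008
Stock lattice S(k, i) with i counting down-moves:
  k=0: S(0,0) = 1.1300
  k=1: S(1,0) = 1.3774; S(1,1) = 0.9270
  k=2: S(2,0) = 1.6790; S(2,1) = 1.1300; S(2,2) = 0.7605
  k=3: S(3,0) = 2.0466; S(3,1) = 1.3774; S(3,2) = 0.9270; S(3,3) = 0.6239
  k=4: S(4,0) = 2.4947; S(4,1) = 1.6790; S(4,2) = 1.1300; S(4,3) = 0.7605; S(4,4) = 0.5118
Terminal payoffs V(N, i) = max(K - S_T, 0):
  V(4,0) = 0.000000; V(4,1) = 0.000000; V(4,2) = 0.050000; V(4,3) = 0.419487; V(4,4) = 0.668159
Backward induction: V(k, i) = exp(-r*dt) * [p * V(k+1, i) + (1-p) * V(k+1, i+1)]; then take max(V_cont, immediate exercise) for American.
  V(3,0) = exp(-r*dt) * [p*0.000000 + (1-p)*0.000000] = 0.000000; exercise = 0.000000; V(3,0) = max -> 0.000000
  V(3,1) = exp(-r*dt) * [p*0.000000 + (1-p)*0.050000] = 0.026856; exercise = 0.000000; V(3,1) = max -> 0.026856
  V(3,2) = exp(-r*dt) * [p*0.050000 + (1-p)*0.419487] = 0.248262; exercise = 0.252973; V(3,2) = max -> 0.252973
  V(3,3) = exp(-r*dt) * [p*0.419487 + (1-p)*0.668159] = 0.551381; exercise = 0.556092; V(3,3) = max -> 0.556092
  V(2,0) = exp(-r*dt) * [p*0.000000 + (1-p)*0.026856] = 0.014425; exercise = 0.000000; V(2,0) = max -> 0.014425
  V(2,1) = exp(-r*dt) * [p*0.026856 + (1-p)*0.252973] = 0.148203; exercise = 0.050000; V(2,1) = max -> 0.148203
  V(2,2) = exp(-r*dt) * [p*0.252973 + (1-p)*0.556092] = 0.414776; exercise = 0.419487; V(2,2) = max -> 0.419487
  V(1,0) = exp(-r*dt) * [p*0.014425 + (1-p)*0.148203] = 0.086223; exercise = 0.000000; V(1,0) = max -> 0.086223
  V(1,1) = exp(-r*dt) * [p*0.148203 + (1-p)*0.419487] = 0.293325; exercise = 0.252973; V(1,1) = max -> 0.293325
  V(0,0) = exp(-r*dt) * [p*0.086223 + (1-p)*0.293325] = 0.197119; exercise = 0.050000; V(0,0) = max -> 0.197119


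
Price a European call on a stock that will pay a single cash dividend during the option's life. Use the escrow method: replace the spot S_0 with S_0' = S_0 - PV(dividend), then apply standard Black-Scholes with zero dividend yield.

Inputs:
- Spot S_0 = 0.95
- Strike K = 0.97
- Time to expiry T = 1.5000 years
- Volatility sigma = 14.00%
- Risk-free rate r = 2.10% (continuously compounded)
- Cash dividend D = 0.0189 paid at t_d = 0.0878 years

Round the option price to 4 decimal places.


PV(D) = D * exp(-r * t_d) = 0.0189 * 0.99815790 = 0.01886518
S_0' = S_0 - PV(D) = 0.9500 - 0.01886518 = 0.93113482
d1 = (ln(S_0'/K) + (r + sigma^2/2)*T) / (sigma*sqrt(T)) = 0.03095690
d2 = d1 - sigma*sqrt(T) = -0.14050738
exp(-rT) = 0.96899096
N(d1) = 0.51234804; N(d2) = 0.44412956
C = S_0' * N(d1) - K * exp(-rT) * N(d2) = 0.93113482 * 0.51234804 - 0.9700 * 0.96899096 * 0.44412956 = 0.0596

Answer: Price = 0.0596


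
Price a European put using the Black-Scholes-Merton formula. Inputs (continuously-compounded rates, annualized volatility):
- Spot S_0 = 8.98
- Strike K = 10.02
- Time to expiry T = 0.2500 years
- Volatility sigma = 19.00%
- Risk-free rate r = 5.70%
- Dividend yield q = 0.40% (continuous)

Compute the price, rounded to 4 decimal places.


Answer: Price = 0.9797

Derivation:
d1 = (ln(S/K) + (r - q + 0.5*sigma^2) * T) / (sigma * sqrt(T)) = -0.96653382
d2 = d1 - sigma * sqrt(T) = -1.06153382
exp(-rT) = 0.98585105; exp(-qT) = 0.99900050
P = K * exp(-rT) * N(-d2) - S_0 * exp(-qT) * N(-d1)
N(-d1) = 0.83311144; N(-d2) = 0.85577632
P = 10.0200 * 0.98585105 * 0.85577632 - 8.9800 * 0.99900050 * 0.83311144 = 0.9797


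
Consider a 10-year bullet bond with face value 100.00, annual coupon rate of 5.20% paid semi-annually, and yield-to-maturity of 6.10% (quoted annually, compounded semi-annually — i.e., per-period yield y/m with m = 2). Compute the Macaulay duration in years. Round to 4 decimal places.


Answer: Macaulay duration = 7.8357 years

Derivation:
Coupon per period c = face * coupon_rate / m = 2.600000
Periods per year m = 2; per-period yield y/m = 0.030500
Number of cashflows N = 20
Cashflows (t years, CF_t, discount factor 1/(1+y/m)^(m*t), PV):
  t = 0.5000: CF_t = 2.600000, DF = 0.970403, PV = 2.523047
  t = 1.0000: CF_t = 2.600000, DF = 0.941681, PV = 2.448372
  t = 1.5000: CF_t = 2.600000, DF = 0.913810, PV = 2.375907
  t = 2.0000: CF_t = 2.600000, DF = 0.886764, PV = 2.305586
  t = 2.5000: CF_t = 2.600000, DF = 0.860518, PV = 2.237347
  t = 3.0000: CF_t = 2.600000, DF = 0.835049, PV = 2.171128
  t = 3.5000: CF_t = 2.600000, DF = 0.810334, PV = 2.106868
  t = 4.0000: CF_t = 2.600000, DF = 0.786350, PV = 2.044511
  t = 4.5000: CF_t = 2.600000, DF = 0.763076, PV = 1.983999
  t = 5.0000: CF_t = 2.600000, DF = 0.740491, PV = 1.925278
  t = 5.5000: CF_t = 2.600000, DF = 0.718575, PV = 1.868295
  t = 6.0000: CF_t = 2.600000, DF = 0.697307, PV = 1.812998
  t = 6.5000: CF_t = 2.600000, DF = 0.676669, PV = 1.759338
  t = 7.0000: CF_t = 2.600000, DF = 0.656641, PV = 1.707267
  t = 7.5000: CF_t = 2.600000, DF = 0.637206, PV = 1.656736
  t = 8.0000: CF_t = 2.600000, DF = 0.618347, PV = 1.607701
  t = 8.5000: CF_t = 2.600000, DF = 0.600045, PV = 1.560118
  t = 9.0000: CF_t = 2.600000, DF = 0.582286, PV = 1.513943
  t = 9.5000: CF_t = 2.600000, DF = 0.565052, PV = 1.469134
  t = 10.0000: CF_t = 102.600000, DF = 0.548328, PV = 56.258408
Price P = sum_t PV_t = 93.335980
Macaulay numerator sum_t t * PV_t:
  t * PV_t at t = 0.5000: 1.261524
  t * PV_t at t = 1.0000: 2.448372
  t * PV_t at t = 1.5000: 3.563860
  t * PV_t at t = 2.0000: 4.611172
  t * PV_t at t = 2.5000: 5.593368
  t * PV_t at t = 3.0000: 6.513383
  t * PV_t at t = 3.5000: 7.374039
  t * PV_t at t = 4.0000: 8.178043
  t * PV_t at t = 4.5000: 8.927994
  t * PV_t at t = 5.0000: 9.626389
  t * PV_t at t = 5.5000: 10.275621
  t * PV_t at t = 6.0000: 10.877990
  t * PV_t at t = 6.5000: 11.435700
  t * PV_t at t = 7.0000: 11.950868
  t * PV_t at t = 7.5000: 12.425523
  t * PV_t at t = 8.0000: 12.861612
  t * PV_t at t = 8.5000: 13.261002
  t * PV_t at t = 9.0000: 13.625484
  t * PV_t at t = 9.5000: 13.956773
  t * PV_t at t = 10.0000: 562.584080
Macaulay duration D = (sum_t t * PV_t) / P = 731.352795 / 93.335980 = 7.835701


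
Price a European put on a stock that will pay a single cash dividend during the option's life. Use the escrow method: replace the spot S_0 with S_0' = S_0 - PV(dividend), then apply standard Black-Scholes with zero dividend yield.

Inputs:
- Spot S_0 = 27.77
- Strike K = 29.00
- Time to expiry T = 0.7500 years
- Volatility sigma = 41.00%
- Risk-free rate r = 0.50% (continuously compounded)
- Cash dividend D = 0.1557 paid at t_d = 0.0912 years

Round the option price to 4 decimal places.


PV(D) = D * exp(-r * t_d) = 0.1557 * 0.99954410 = 0.15562902
S_0' = S_0 - PV(D) = 27.7700 - 0.15562902 = 27.61437098
d1 = (ln(S_0'/K) + (r + sigma^2/2)*T) / (sigma*sqrt(T)) = 0.05020974
d2 = d1 - sigma*sqrt(T) = -0.30486067
exp(-rT) = 0.99625702
N(-d1) = 0.47997762; N(-d2) = 0.61976386
P = K * exp(-rT) * N(-d2) - S_0' * N(-d1) = 29.0000 * 0.99625702 * 0.61976386 - 27.61437098 * 0.47997762 = 4.6516

Answer: Price = 4.6516


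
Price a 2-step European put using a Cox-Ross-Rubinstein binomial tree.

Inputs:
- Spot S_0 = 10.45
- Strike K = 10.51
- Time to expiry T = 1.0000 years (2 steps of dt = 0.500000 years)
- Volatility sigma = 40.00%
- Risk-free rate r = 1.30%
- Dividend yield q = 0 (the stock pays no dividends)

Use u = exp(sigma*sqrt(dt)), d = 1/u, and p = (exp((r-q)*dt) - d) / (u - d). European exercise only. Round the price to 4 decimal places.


Answer: Price = V(0,0) = 1.4396

Derivation:
dt = T/N = 0.500000
u = exp(sigma*sqrt(dt)) = 1.326896; d = 1/u = 0.753638
p = (exp((r-q)*dt) - d) / (u - d) = 0.441133
Discount per step: exp(-r*dt) = 0.993521
Stock lattice S(k, i) with i counting down-moves:
  k=0: S(0,0) = 10.4500
  k=1: S(1,0) = 13.8661; S(1,1) = 7.8755
  k=2: S(2,0) = 18.3988; S(2,1) = 10.4500; S(2,2) = 5.9353
Terminal payoffs V(N, i) = max(K - S_T, 0):
  V(2,0) = 0.000000; V(2,1) = 0.060000; V(2,2) = 4.574706
Backward induction: V(k, i) = exp(-r*dt) * [p * V(k+1, i) + (1-p) * V(k+1, i+1)].
  V(1,0) = exp(-r*dt) * [p*0.000000 + (1-p)*0.060000] = 0.033315
  V(1,1) = exp(-r*dt) * [p*0.060000 + (1-p)*4.574706] = 2.566386
  V(0,0) = exp(-r*dt) * [p*0.033315 + (1-p)*2.566386] = 1.439578


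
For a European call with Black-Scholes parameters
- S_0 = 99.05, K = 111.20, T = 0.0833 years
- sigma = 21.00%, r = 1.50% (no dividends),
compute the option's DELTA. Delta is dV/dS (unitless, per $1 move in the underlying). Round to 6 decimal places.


d1 = -1.8581090414; d2 = -1.9187186941
phi(d1) = 0.0709895115; exp(-qT) = 1.0000000000; exp(-rT) = 0.9987512803
N(d1) = 0.0315767656
Delta = exp(-qT) * N(d1) = 1.0000000000 * 0.0315767656 = 0.031577

Answer: Delta = 0.031577


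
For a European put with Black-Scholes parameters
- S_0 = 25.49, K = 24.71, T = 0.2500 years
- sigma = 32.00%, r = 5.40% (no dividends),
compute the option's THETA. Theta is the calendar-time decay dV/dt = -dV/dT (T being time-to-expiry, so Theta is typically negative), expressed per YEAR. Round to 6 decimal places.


d1 = 0.3586137399; d2 = 0.1986137399
phi(d1) = 0.3740968939; exp(-qT) = 1.0000000000; exp(-rT) = 0.9865907163
Theta = -S*exp(-qT)*phi(d1)*sigma/(2*sqrt(T)) + r*K*exp(-rT)*N(-d2) - q*S*exp(-qT)*N(-d1)
N(-d1) = 0.3599420333; N(-d2) = 0.4212824524; sqrt(T) = 0.5000000000
Term 1 = -25.4900 * 1.0000000000 * 0.3740968939 * 0.3200 / (2 * 0.5000000000) = -3.0514335442
Term 2 = 0.0540 * 24.7100 * 0.9865907163 * 0.4212824524 = 0.5545962129
Term 3 = 0 (no dividend yield, q = 0)
Theta = -3.0514335442 + (0.5545962129) + (0.0000000000) = -2.496837

Answer: Theta = -2.496837


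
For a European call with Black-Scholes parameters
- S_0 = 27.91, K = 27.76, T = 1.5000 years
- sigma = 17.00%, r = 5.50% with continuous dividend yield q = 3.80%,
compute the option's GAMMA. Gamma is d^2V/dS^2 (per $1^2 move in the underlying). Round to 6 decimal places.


Answer: Gamma = 0.062815

Derivation:
d1 = 0.2524603197; d2 = 0.0442536916
phi(d1) = 0.3864291886; exp(-qT) = 0.9445940694; exp(-rT) = 0.9208114379
Gamma = exp(-qT) * phi(d1) / (S * sigma * sqrt(T)) = 0.9445940694 * 0.3864291886 / (27.9100 * 0.1700 * 1.2247448714) = 0.062815


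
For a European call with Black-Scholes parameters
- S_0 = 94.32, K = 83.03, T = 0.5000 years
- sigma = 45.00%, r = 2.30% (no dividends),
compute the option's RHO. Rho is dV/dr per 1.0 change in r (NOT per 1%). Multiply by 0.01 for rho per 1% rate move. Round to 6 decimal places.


d1 = 0.5959064395; d2 = 0.2777083880
phi(d1) = 0.3340412550; exp(-qT) = 1.0000000000; exp(-rT) = 0.9885658722
N(d2) = 0.6093818895
Rho = K*T*exp(-rT)*N(d2) = 83.0300 * 0.5000 * 0.9885658722 * 0.6093818895 = 25.009223

Answer: Rho = 25.009223


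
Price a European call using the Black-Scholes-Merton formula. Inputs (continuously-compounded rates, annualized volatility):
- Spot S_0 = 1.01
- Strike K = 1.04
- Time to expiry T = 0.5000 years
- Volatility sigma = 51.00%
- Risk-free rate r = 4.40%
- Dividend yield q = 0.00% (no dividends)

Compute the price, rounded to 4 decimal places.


d1 = (ln(S/K) + (r - q + 0.5*sigma^2) * T) / (sigma * sqrt(T)) = 0.16015169
d2 = d1 - sigma * sqrt(T) = -0.20047276
exp(-rT) = 0.97824024; exp(-qT) = 1.00000000
C = S_0 * exp(-qT) * N(d1) - K * exp(-rT) * N(d2)
N(d1) = 0.56361921; N(d2) = 0.42055543
C = 1.0100 * 1.00000000 * 0.56361921 - 1.0400 * 0.97824024 * 0.42055543 = 0.1414

Answer: Price = 0.1414


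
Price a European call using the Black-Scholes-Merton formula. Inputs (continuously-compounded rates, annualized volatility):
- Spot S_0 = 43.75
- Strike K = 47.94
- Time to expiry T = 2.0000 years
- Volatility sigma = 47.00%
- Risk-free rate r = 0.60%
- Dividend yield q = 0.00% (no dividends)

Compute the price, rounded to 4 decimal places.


d1 = (ln(S/K) + (r - q + 0.5*sigma^2) * T) / (sigma * sqrt(T)) = 0.21279609
d2 = d1 - sigma * sqrt(T) = -0.45188429
exp(-rT) = 0.98807171; exp(-qT) = 1.00000000
C = S_0 * exp(-qT) * N(d1) - K * exp(-rT) * N(d2)
N(d1) = 0.58425699; N(d2) = 0.32567617
C = 43.7500 * 1.00000000 * 0.58425699 - 47.9400 * 0.98807171 * 0.32567617 = 10.1346

Answer: Price = 10.1346


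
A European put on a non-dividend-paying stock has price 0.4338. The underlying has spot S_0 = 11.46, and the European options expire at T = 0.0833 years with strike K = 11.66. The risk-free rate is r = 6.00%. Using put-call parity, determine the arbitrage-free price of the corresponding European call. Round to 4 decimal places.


Answer: Call price = 0.2919

Derivation:
Put-call parity: C - P = S_0 * exp(-qT) - K * exp(-rT).
S_0 * exp(-qT) = 11.4600 * 1.00000000 = 11.46000000
K * exp(-rT) = 11.6600 * 0.99501447 = 11.60186871
C = P + S*exp(-qT) - K*exp(-rT)
C = 0.4338 + 11.46000000 - 11.60186871 = 0.2919


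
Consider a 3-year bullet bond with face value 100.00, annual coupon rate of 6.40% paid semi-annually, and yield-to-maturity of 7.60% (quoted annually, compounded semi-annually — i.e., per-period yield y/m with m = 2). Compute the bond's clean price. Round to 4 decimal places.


Answer: Price = 96.8341

Derivation:
Coupon per period c = face * coupon_rate / m = 3.200000
Periods per year m = 2; per-period yield y/m = 0.038000
Number of cashflows N = 6
Cashflows (t years, CF_t, discount factor 1/(1+y/m)^(m*t), PV):
  t = 0.5000: CF_t = 3.200000, DF = 0.963391, PV = 3.082852
  t = 1.0000: CF_t = 3.200000, DF = 0.928122, PV = 2.969992
  t = 1.5000: CF_t = 3.200000, DF = 0.894145, PV = 2.861264
  t = 2.0000: CF_t = 3.200000, DF = 0.861411, PV = 2.756516
  t = 2.5000: CF_t = 3.200000, DF = 0.829876, PV = 2.655603
  t = 3.0000: CF_t = 103.200000, DF = 0.799495, PV = 82.507908
Price P = sum_t PV_t = 96.834135


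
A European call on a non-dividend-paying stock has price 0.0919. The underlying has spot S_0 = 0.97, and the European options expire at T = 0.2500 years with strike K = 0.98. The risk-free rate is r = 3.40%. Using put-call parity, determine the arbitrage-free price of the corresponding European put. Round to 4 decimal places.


Answer: Put price = 0.0936

Derivation:
Put-call parity: C - P = S_0 * exp(-qT) - K * exp(-rT).
S_0 * exp(-qT) = 0.9700 * 1.00000000 = 0.97000000
K * exp(-rT) = 0.9800 * 0.99153602 = 0.97170530
P = C - S*exp(-qT) + K*exp(-rT)
P = 0.0919 - 0.97000000 + 0.97170530 = 0.0936


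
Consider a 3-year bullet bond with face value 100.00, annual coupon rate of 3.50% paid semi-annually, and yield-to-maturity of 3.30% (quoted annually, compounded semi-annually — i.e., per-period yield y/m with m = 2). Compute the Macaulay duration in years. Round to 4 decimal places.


Answer: Macaulay duration = 2.8744 years

Derivation:
Coupon per period c = face * coupon_rate / m = 1.750000
Periods per year m = 2; per-period yield y/m = 0.016500
Number of cashflows N = 6
Cashflows (t years, CF_t, discount factor 1/(1+y/m)^(m*t), PV):
  t = 0.5000: CF_t = 1.750000, DF = 0.983768, PV = 1.721594
  t = 1.0000: CF_t = 1.750000, DF = 0.967799, PV = 1.693649
  t = 1.5000: CF_t = 1.750000, DF = 0.952090, PV = 1.666157
  t = 2.0000: CF_t = 1.750000, DF = 0.936635, PV = 1.639112
  t = 2.5000: CF_t = 1.750000, DF = 0.921432, PV = 1.612505
  t = 3.0000: CF_t = 101.750000, DF = 0.906475, PV = 92.233804
Price P = sum_t PV_t = 100.566820
Macaulay numerator sum_t t * PV_t:
  t * PV_t at t = 0.5000: 0.860797
  t * PV_t at t = 1.0000: 1.693649
  t * PV_t at t = 1.5000: 2.499235
  t * PV_t at t = 2.0000: 3.278223
  t * PV_t at t = 2.5000: 4.031263
  t * PV_t at t = 3.0000: 276.701412
Macaulay duration D = (sum_t t * PV_t) / P = 289.064579 / 100.566820 = 2.874353


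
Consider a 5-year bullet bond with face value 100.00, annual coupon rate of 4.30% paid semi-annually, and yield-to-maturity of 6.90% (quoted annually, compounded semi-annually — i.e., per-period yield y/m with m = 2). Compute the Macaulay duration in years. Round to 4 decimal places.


Answer: Macaulay duration = 4.5196 years

Derivation:
Coupon per period c = face * coupon_rate / m = 2.150000
Periods per year m = 2; per-period yield y/m = 0.034500
Number of cashflows N = 10
Cashflows (t years, CF_t, discount factor 1/(1+y/m)^(m*t), PV):
  t = 0.5000: CF_t = 2.150000, DF = 0.966651, PV = 2.078299
  t = 1.0000: CF_t = 2.150000, DF = 0.934413, PV = 2.008989
  t = 1.5000: CF_t = 2.150000, DF = 0.903251, PV = 1.941990
  t = 2.0000: CF_t = 2.150000, DF = 0.873128, PV = 1.877226
  t = 2.5000: CF_t = 2.150000, DF = 0.844010, PV = 1.814621
  t = 3.0000: CF_t = 2.150000, DF = 0.815863, PV = 1.754105
  t = 3.5000: CF_t = 2.150000, DF = 0.788654, PV = 1.695606
  t = 4.0000: CF_t = 2.150000, DF = 0.762353, PV = 1.639059
  t = 4.5000: CF_t = 2.150000, DF = 0.736929, PV = 1.584397
  t = 5.0000: CF_t = 102.150000, DF = 0.712353, PV = 72.766824
Price P = sum_t PV_t = 89.161115
Macaulay numerator sum_t t * PV_t:
  t * PV_t at t = 0.5000: 1.039149
  t * PV_t at t = 1.0000: 2.008989
  t * PV_t at t = 1.5000: 2.912985
  t * PV_t at t = 2.0000: 3.754451
  t * PV_t at t = 2.5000: 4.536553
  t * PV_t at t = 3.0000: 5.262314
  t * PV_t at t = 3.5000: 5.934622
  t * PV_t at t = 4.0000: 6.556235
  t * PV_t at t = 4.5000: 7.129786
  t * PV_t at t = 5.0000: 363.834121
Macaulay duration D = (sum_t t * PV_t) / P = 402.969205 / 89.161115 = 4.519562
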